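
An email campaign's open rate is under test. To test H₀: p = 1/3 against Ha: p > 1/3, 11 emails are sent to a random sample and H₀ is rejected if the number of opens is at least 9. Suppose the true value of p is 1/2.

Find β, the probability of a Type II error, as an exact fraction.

1981/2048

A Type II error is failing to reject when Ha holds: with p = 1/2, β = P(S ≤ 8).
Equivalently, β = 1 − P(S ≥ 9) = 1981/2048.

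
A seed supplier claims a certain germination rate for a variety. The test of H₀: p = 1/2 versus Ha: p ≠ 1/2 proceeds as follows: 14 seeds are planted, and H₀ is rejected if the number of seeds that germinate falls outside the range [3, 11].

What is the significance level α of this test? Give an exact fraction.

53/4096

α = P(S ≤ 2 or S ≥ 12 | p = 1/2), S ~ Binomial(14, 1/2).
Each tail has probability (1 + 14 + 91)/16384; doubling gives α = 212/16384 = 53/4096.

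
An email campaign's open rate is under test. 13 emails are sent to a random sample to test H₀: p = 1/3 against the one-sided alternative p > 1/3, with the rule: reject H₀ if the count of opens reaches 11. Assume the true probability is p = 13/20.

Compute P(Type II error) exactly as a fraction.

Under the alternative p = 13/20, X ~ Binomial(13, 13/20); β is the probability the test does not reject, P(X < 11).
Equivalently, β = 1 − P(X ≥ 11) = 36323681060626281/40960000000000000.

36323681060626281/40960000000000000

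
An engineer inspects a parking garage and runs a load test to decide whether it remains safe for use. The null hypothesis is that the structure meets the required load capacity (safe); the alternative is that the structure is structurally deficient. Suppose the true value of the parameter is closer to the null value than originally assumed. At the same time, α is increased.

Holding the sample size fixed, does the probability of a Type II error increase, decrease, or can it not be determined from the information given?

Cannot be determined from the information given.

The first change alone would make β increase; the second alone would make β decrease. Which effect dominates depends on the magnitudes, which are not given.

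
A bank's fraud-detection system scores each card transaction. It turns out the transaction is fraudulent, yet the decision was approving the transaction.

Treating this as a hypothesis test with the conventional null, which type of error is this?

Type II error

The null hypothesis here is that the transaction is legitimate.
'Approving the transaction' corresponds to failing to reject H₀.
H₀ was not rejected but H₀ is false — a Type II error (false negative).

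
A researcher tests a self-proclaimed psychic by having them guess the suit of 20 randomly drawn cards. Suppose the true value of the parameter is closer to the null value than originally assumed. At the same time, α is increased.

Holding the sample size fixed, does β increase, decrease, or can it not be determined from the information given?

Cannot be determined from the information given.

The first change alone would make β increase; the second alone would make β decrease. Which effect dominates depends on the magnitudes, which are not given.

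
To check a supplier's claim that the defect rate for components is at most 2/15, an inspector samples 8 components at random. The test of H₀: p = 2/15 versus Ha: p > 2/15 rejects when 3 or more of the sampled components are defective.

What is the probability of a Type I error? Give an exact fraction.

Under H₀, X ~ Binomial(8, 2/15); the Type I error rate is P(X ≥ 3).
Computing the lower-tail complement: 1 − 786769867/854296875 = 67527008/854296875.

67527008/854296875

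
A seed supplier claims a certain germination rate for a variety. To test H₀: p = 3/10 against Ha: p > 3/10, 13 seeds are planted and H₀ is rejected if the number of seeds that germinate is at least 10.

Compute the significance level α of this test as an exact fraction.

α = P(reject H₀ | H₀ true) = P(Y ≥ 10 | p = 3/10), with Y ~ Binomial(13, 3/10).
Adding the binomial terms for j = 10 through 13 with p = 3/10 yields 651960009/1000000000000.

651960009/1000000000000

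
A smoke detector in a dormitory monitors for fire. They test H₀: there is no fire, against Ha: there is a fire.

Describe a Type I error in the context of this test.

A Type I error is rejecting H₀ when H₀ is true.
Here that means sounding the alarm and evacuating the building when actually there is no fire.

A Type I error would mean concluding that there is a fire when in fact there is no fire.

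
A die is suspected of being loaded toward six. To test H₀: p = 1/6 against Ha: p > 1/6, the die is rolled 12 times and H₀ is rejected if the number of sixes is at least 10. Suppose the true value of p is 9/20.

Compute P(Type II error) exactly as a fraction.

A Type II error is failing to reject when Ha holds: with p = 9/20, β = P(S ≤ 9).
Equivalently, β = 1 − P(S ≥ 10) = 812745962073749/819200000000000.

812745962073749/819200000000000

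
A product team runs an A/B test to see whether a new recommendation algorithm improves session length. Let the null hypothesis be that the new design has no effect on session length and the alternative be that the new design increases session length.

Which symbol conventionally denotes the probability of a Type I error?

α

P(Type I error) = P(reject H₀ | H₀ true) = α, the significance level.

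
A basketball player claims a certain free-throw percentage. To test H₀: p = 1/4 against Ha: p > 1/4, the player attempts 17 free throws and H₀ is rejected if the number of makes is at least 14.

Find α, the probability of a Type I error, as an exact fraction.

4909/4294967296

α = P(reject H₀ | H₀ true) = P(X ≥ 14 | p = 1/4), with X ~ Binomial(17, 1/4).
Adding the binomial terms for j = 14 through 17 with p = 1/4 yields 4909/4294967296.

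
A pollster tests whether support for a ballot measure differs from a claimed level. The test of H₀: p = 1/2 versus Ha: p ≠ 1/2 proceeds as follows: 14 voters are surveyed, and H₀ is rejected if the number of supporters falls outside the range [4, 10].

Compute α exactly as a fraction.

Under H₀, Y ~ Binomial(14, 1/2); α is the probability of landing in either tail, P(Y ≤ 3) + P(Y ≥ 11).
The two tails are symmetric, so α = 2·(1 + 14 + 91 + 364)/2^14 = 940/16384 = 235/4096.

235/4096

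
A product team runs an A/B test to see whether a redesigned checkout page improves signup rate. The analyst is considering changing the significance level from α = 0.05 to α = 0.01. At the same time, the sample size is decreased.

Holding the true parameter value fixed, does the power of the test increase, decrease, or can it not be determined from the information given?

Lowering α raises the bar for rejection; under Ha, the test now fails to reject on outcomes it previously would have rejected. Reducing n widens both sampling distributions, so the test has less ability to distinguish Ha from H₀. Both changes push β in the same direction.
Since power = 1 − β and β increases, power decreases.

It decreases.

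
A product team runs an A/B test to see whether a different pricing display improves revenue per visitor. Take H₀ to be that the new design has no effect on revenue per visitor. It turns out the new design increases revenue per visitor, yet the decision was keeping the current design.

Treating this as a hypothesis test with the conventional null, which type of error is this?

Type II error

'Keeping the current design' corresponds to failing to reject H₀.
H₀ was not rejected but H₀ is false — a Type II error (false negative).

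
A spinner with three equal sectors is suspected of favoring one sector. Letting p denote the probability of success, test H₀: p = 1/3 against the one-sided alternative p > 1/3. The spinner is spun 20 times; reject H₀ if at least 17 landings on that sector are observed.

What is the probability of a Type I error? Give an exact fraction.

3307/1162261467

Under H₀, X ~ Binomial(20, 1/3), and α = P(X ≥ 17).
Summing C(20,j)(1/3)^j(2/3)^{20−j} for j = 17,…,20 gives 3307/1162261467.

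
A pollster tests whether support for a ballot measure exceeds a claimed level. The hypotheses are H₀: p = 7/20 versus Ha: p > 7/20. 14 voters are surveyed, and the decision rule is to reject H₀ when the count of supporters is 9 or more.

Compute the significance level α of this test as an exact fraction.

α = P(reject H₀ | H₀ true) = P(S ≥ 9 | p = 7/20), with S ~ Binomial(14, 7/20).
Summing C(14,j)(7/20)^j(13/20)^{14−j} for j = 9,…,14 gives 39884294187407537/1638400000000000000.

39884294187407537/1638400000000000000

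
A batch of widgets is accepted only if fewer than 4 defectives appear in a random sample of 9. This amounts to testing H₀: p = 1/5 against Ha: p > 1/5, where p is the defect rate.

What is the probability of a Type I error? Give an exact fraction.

α = P(reject H₀ | H₀ true) = P(X ≥ 4 | p = 1/5), X ~ Binomial(9, 1/5).
Computing the lower-tail complement: 1 − 1785856/1953125 = 167269/1953125.

167269/1953125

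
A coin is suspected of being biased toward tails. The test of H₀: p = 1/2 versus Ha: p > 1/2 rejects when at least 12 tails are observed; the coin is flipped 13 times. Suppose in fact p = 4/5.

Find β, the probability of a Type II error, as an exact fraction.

Under the alternative p = 4/5, X ~ Binomial(13, 4/5); β is the probability the test does not reject, P(X < 12).
Adding the binomial probabilities P(X=0)+…+P(X=11) at p = 4/5 gives 935490453/1220703125.

935490453/1220703125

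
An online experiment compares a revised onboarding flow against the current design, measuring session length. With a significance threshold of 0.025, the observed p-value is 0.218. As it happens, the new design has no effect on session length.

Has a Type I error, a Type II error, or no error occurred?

The conventional null hypothesis is that the new design has no effect on session length.
Since p = 0.218 ≥ α = 0.025, H₀ is not rejected.
H₀ is true (actually the new design has no effect on session length).
The decision matches the true state — no error.

No error — this is a correct decision.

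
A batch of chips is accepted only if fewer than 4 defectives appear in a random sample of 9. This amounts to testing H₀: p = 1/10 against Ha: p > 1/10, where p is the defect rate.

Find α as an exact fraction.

Under H₀, K ~ Binomial(9, 1/10); the Type I error rate is P(K ≥ 4).
Computing the lower-tail complement: 1 − 495834453/500000000 = 4165547/500000000.

4165547/500000000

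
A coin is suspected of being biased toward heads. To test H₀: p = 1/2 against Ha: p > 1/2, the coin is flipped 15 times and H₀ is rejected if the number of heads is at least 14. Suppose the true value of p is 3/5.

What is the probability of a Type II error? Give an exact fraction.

A Type II error is failing to reject when Ha holds: with p = 3/5, β = P(S ≤ 13).
Summing C(15,j)·(3/5)^j·(2/5)^{15-j} for j = 0..13 gives 30359740148/30517578125.

30359740148/30517578125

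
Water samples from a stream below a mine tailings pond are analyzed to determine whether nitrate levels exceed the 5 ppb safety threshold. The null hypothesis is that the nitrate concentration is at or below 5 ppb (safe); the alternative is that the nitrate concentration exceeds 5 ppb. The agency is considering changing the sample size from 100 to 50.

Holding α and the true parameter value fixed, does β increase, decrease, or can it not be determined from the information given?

It increases.

A smaller sample increases the standard error, so the sampling distributions under H₀ and Ha overlap more.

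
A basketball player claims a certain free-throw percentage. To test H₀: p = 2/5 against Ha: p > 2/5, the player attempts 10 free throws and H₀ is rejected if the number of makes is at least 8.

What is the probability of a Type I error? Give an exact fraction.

The Type I error probability is α = P(K ≥ 8) computed under H₀, where K ~ Binomial(10, 2/5).
Summing C(10,j)(2/5)^j(3/5)^{10−j} for j = 8,…,10 gives 120064/9765625.

120064/9765625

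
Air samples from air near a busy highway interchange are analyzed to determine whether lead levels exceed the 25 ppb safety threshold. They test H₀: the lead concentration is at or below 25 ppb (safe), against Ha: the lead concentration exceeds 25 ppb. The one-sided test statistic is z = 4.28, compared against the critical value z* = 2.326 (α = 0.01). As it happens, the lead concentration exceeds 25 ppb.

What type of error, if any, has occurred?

Since z = 4.28 > z* = 2.326, H₀ is rejected.
H₀ is false (actually the lead concentration exceeds 25 ppb).
The decision matches the true state — no error.

Neither — the decision is correct.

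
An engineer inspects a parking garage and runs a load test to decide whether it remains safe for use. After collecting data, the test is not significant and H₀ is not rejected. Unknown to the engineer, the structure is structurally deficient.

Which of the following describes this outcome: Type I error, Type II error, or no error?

Type II error

The conventional null hypothesis here is that the structure meets the required load capacity (safe).
H₀ was not rejected, but H₀ is actually false.
Failing to reject a false null hypothesis is a Type II error (false negative).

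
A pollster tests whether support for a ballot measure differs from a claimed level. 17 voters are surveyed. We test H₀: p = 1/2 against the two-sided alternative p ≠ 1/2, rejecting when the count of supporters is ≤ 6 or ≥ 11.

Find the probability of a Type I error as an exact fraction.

10889/32768

Under H₀, K ~ Binomial(17, 1/2); α is the probability of landing in either tail, P(K ≤ 6) + P(K ≥ 11).
The two tails are symmetric, so α = 2·(1 + 17 + 136 + 680 + 2380 + 6188 + 12376)/2^17 = 43556/131072 = 10889/32768.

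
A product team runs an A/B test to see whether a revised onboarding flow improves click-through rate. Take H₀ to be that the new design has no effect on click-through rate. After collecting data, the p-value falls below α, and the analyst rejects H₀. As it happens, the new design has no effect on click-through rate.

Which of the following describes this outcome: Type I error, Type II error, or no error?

Type I error

H₀ was rejected, but H₀ is actually true.
Rejecting a true null hypothesis is a Type I error (false positive).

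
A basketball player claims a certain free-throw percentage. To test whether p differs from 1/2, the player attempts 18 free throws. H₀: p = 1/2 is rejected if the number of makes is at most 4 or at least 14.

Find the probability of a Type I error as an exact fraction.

253/8192

α = P(Y ≤ 4 or Y ≥ 14 | p = 1/2), Y ~ Binomial(18, 1/2).
Each tail has probability (1 + 18 + 153 + 816 + 3060)/262144; doubling gives α = 8096/262144 = 253/8192.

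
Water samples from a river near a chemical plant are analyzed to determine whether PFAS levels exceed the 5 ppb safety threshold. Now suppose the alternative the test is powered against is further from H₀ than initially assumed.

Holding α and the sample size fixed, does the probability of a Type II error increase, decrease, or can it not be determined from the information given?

It decreases.

A bigger departure from H₀ is easier for the test to detect, so it fails to reject less often.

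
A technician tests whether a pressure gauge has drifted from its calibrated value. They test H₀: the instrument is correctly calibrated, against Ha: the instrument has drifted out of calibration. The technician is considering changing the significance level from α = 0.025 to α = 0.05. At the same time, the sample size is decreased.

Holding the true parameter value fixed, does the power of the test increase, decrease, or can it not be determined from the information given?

Cannot be determined from the information given.

The first change alone would make β decrease; the second alone would make β increase. Which effect dominates depends on the magnitudes, which are not given.
Since power = 1 − β, the effect on power is likewise indeterminate.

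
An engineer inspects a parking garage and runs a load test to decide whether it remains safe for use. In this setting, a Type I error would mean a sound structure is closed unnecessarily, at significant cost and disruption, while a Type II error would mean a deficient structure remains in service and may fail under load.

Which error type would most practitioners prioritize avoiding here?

Type II error

The Type II consequence (a deficient structure remains in service and may fail under load) is more severe than the Type I consequence (a sound structure is closed unnecessarily, at significant cost and disruption).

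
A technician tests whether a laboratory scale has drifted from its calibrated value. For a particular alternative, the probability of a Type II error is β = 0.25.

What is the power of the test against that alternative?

0.75

Power = 1 − β = 1 − 0.25 = 0.75.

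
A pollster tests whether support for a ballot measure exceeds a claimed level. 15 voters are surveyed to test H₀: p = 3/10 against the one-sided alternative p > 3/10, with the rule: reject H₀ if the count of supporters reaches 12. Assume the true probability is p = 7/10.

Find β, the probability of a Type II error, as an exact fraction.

87891509014119/125000000000000

β = P(fail to reject H₀ | Ha true) = P(S ≤ 11 | p = 7/10), S ~ Binomial(15, 7/10).
Summing C(15,j)·(7/10)^j·(3/10)^{15-j} for j = 0..11 gives 87891509014119/125000000000000.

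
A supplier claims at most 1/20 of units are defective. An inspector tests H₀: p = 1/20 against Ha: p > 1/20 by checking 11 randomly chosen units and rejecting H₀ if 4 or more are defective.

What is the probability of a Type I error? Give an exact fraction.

Under H₀, X ~ Binomial(11, 1/20); the Type I error rate is P(X ≥ 4).
Via the complement, α = 1 − Σ_{j=0}^{3} C(11,j)(1/20)^j(19/20)^{11-j} = 7947524659/5120000000000.

7947524659/5120000000000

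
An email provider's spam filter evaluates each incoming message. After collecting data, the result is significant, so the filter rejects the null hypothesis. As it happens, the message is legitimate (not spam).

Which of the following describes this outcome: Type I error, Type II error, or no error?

Type I error

The conventional null hypothesis here is that the message is legitimate (not spam).
H₀ was rejected, but H₀ is actually true.
Rejecting a true null hypothesis is a Type I error (false positive).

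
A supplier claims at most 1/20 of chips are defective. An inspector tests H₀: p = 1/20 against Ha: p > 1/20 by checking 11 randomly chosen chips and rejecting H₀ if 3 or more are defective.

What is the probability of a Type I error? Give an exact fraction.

Under H₀, K ~ Binomial(11, 1/20); the Type I error rate is P(K ≥ 3).
α = 1 − P(K ≤ 2) = 1 − 322687697779/327680000000 = 4992302221/327680000000.

4992302221/327680000000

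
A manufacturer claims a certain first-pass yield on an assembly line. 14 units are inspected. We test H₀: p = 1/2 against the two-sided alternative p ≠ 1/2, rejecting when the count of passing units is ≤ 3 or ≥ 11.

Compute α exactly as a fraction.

235/4096

Under H₀, K ~ Binomial(14, 1/2); α is the probability of landing in either tail, P(K ≤ 3) + P(K ≥ 11).
Each tail has probability (1 + 14 + 91 + 364)/16384; doubling gives α = 940/16384 = 235/4096.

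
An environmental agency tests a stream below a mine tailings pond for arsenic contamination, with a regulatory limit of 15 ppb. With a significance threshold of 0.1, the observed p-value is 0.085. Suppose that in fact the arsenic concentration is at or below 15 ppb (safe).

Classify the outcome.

Type I error

The conventional null hypothesis is that the arsenic concentration is at or below 15 ppb (safe).
Since p = 0.085 < α = 0.1, H₀ is rejected.
H₀ is true (actually the arsenic concentration is at or below 15 ppb (safe)).
Rejecting a true H₀ is a Type I error.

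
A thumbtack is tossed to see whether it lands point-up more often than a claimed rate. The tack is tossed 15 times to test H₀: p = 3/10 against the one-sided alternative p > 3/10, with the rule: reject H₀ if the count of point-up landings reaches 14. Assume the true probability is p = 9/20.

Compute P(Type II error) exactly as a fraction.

β = P(fail to reject H₀ | Ha true) = P(Y ≤ 13 | p = 9/20), Y ~ Binomial(15, 9/20).
Equivalently, β = 1 − P(Y ≥ 14) = 16382009719056418393/16384000000000000000.

16382009719056418393/16384000000000000000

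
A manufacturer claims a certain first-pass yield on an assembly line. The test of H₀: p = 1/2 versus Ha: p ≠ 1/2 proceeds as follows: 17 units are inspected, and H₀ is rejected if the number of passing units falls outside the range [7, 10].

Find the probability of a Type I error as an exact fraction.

The significance level is the null-hypothesis probability of the rejection region {≤6} ∪ {≥11}.
The two tails are symmetric, so α = 2·(1 + 17 + 136 + 680 + 2380 + 6188 + 12376)/2^17 = 43556/131072 = 10889/32768.

10889/32768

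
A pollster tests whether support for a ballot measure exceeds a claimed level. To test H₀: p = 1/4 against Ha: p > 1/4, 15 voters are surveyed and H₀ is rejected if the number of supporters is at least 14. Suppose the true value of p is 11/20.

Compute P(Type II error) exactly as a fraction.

16356278262148423407/16384000000000000000

β = P(fail to reject H₀ | Ha true) = P(K ≤ 13 | p = 11/20), K ~ Binomial(15, 11/20).
Summing C(15,j)·(11/20)^j·(9/20)^{15-j} for j = 0..13 gives 16356278262148423407/16384000000000000000.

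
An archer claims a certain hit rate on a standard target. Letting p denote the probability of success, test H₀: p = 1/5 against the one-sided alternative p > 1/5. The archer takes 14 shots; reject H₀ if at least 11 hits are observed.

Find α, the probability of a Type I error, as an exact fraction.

α = P(reject H₀ | H₀ true) = P(S ≥ 11 | p = 1/5), with S ~ Binomial(14, 1/5).
Adding the binomial terms for j = 11 through 14 with p = 1/5 yields 24809/6103515625.

24809/6103515625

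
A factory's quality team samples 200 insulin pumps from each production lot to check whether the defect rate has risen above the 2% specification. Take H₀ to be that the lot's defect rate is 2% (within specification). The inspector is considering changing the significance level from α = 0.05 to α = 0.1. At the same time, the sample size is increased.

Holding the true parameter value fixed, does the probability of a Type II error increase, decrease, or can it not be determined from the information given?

It decreases.

A larger α widens the rejection region, so when the alternative is true more outcomes lead to rejection — failing to reject becomes less likely. More data shrinks sampling variability; the test statistic under Ha concentrates further from the null value, making rejection more likely. Both changes push β in the same direction.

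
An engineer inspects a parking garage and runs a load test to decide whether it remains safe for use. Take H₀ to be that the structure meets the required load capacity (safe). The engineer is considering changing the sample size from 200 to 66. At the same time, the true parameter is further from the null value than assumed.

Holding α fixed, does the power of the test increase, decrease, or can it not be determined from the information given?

The first change alone would make β increase; the second alone would make β decrease. Which effect dominates depends on the magnitudes, which are not given.
Since power = 1 − β, the effect on power is likewise indeterminate.

Cannot be determined from the information given.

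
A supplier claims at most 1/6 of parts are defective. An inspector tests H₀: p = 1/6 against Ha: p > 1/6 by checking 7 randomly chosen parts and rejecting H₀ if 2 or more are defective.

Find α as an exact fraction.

7703/23328

α = P(reject H₀ | H₀ true) = P(S ≥ 2 | p = 1/6), S ~ Binomial(7, 1/6).
α = 1 − P(S ≤ 1) = 1 − 15625/23328 = 7703/23328.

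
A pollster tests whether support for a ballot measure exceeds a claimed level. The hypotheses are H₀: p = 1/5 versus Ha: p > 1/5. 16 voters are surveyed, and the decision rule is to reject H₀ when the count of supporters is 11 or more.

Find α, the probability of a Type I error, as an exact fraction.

4976577/152587890625

α = P(reject H₀ | H₀ true) = P(X ≥ 11 | p = 1/5), with X ~ Binomial(16, 1/5).
Adding the binomial terms for j = 11 through 16 with p = 1/5 yields 4976577/152587890625.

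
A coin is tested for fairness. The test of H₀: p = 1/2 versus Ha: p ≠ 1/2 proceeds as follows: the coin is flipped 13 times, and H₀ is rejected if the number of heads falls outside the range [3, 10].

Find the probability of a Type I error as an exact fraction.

23/1024

The significance level is the null-hypothesis probability of the rejection region {≤2} ∪ {≥11}.
Each tail has probability (1 + 13 + 78)/8192; doubling gives α = 184/8192 = 23/1024.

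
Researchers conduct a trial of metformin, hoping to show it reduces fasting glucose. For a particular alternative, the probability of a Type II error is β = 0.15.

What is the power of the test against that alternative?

Power = 1 − β = 1 − 0.15 = 0.85.

0.85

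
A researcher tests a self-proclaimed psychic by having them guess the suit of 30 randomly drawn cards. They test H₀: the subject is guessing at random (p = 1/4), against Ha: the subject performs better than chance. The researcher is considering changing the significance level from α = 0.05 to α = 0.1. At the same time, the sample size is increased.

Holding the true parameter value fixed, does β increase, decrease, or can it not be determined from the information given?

It decreases.

A larger α widens the rejection region, so when the alternative is true more outcomes lead to rejection — failing to reject becomes less likely. Increasing n separates the H₀ and Ha sampling distributions, so under Ha fewer outcomes land in the acceptance region. Both changes push β in the same direction.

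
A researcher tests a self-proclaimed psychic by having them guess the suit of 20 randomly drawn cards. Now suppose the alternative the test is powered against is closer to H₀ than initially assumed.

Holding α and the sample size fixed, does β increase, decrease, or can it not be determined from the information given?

A smaller true effect puts the Ha sampling distribution closer to H₀, so more of it falls in the non-rejection region.

It increases.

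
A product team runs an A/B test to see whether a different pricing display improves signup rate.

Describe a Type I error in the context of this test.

A Type I error would mean concluding that the new design increases signup rate when in fact the new design has no effect on signup rate.

With the conventional null hypothesis that the new design has no effect on signup rate:
A Type I error is rejecting H₀ when H₀ is true.
Here that means shipping the new feature to all users when actually the new design has no effect on signup rate.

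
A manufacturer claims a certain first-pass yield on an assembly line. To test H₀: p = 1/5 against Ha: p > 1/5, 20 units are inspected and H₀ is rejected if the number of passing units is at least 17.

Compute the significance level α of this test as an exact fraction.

Under H₀, Y ~ Binomial(20, 1/5), and α = P(Y ≥ 17).
Summing C(20,j)(1/5)^j(4/5)^{20−j} for j = 17,…,20 gives 76081/95367431640625.

76081/95367431640625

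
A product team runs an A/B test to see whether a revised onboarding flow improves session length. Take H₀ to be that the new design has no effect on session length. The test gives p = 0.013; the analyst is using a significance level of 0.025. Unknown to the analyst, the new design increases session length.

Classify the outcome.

Since p = 0.013 < α = 0.025, H₀ is rejected.
H₀ is false (actually the new design increases session length).
The decision matches the true state — no error.

No error — this is a correct decision.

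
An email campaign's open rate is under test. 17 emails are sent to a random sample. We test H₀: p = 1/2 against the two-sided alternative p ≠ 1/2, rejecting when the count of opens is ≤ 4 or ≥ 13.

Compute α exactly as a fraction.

Under H₀, S ~ Binomial(17, 1/2); α is the probability of landing in either tail, P(S ≤ 4) + P(S ≥ 13).
Each tail has probability (1 + 17 + 136 + 680 + 2380)/131072; doubling gives α = 6428/131072 = 1607/32768.

1607/32768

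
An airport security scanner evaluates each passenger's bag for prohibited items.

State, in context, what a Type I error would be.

With the conventional null hypothesis that the bag contains no prohibited items:
A Type I error is rejecting H₀ when H₀ is true.
Here that means flagging the bag for a manual search when actually the bag contains no prohibited items.

A Type I error would mean concluding that the bag contains a prohibited item when in fact the bag contains no prohibited items.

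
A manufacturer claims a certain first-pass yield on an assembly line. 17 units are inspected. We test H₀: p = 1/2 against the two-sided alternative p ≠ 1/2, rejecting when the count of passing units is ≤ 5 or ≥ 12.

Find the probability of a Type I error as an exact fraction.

α = P(X ≤ 5 or X ≥ 12 | p = 1/2), X ~ Binomial(17, 1/2).
The two tails are symmetric, so α = 2·(1 + 17 + 136 + 680 + 2380 + 6188)/2^17 = 18804/131072 = 4701/32768.

4701/32768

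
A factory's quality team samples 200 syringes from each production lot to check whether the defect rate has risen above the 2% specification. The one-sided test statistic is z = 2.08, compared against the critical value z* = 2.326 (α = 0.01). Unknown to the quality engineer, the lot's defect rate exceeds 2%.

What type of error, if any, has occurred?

Type II error

The conventional null hypothesis is that the lot's defect rate is 2% (within specification).
Since z = 2.08 ≤ z* = 2.326, H₀ is not rejected.
H₀ is false (actually the lot's defect rate exceeds 2%).
Failing to reject a false H₀ is a Type II error.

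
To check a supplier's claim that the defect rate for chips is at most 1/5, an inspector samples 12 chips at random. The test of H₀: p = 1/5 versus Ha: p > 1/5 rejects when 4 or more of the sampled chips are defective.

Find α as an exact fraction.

10030813/48828125

α = P(reject H₀ | H₀ true) = P(S ≥ 4 | p = 1/5), S ~ Binomial(12, 1/5).
Via the complement, α = 1 − Σ_{j=0}^{3} C(12,j)(1/5)^j(4/5)^{12-j} = 10030813/48828125.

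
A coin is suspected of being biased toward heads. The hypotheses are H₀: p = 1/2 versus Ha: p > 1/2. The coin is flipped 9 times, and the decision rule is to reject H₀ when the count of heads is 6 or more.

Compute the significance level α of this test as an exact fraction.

65/256

α = P(reject H₀ | H₀ true) = P(S ≥ 6 | p = 1/2), with S ~ Binomial(9, 1/2).
That's C(9,6) + C(9,7) + C(9,8) + C(9,9) over 2^9, i.e. (84 + 36 + 9 + 1)/512 = 130/512 = 65/256.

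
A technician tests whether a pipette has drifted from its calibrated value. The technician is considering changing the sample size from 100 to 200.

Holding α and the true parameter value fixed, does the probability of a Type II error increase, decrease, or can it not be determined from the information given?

It decreases.

Increasing n separates the H₀ and Ha sampling distributions, so under Ha fewer outcomes land in the acceptance region.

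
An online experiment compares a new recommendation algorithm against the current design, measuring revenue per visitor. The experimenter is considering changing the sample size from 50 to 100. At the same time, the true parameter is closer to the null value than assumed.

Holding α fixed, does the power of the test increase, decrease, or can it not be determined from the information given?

Cannot be determined from the information given.

The first change alone would make β decrease; the second alone would make β increase. Which effect dominates depends on the magnitudes, which are not given.
Since power = 1 − β, the effect on power is likewise indeterminate.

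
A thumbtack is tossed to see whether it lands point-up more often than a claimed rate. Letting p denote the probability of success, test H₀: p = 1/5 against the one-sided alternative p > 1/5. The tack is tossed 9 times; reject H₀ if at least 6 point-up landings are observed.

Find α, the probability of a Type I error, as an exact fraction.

Under H₀, S ~ Binomial(9, 1/5), and α = P(S ≥ 6).
Summing C(9,j)(1/5)^j(4/5)^{9−j} for j = 6,…,9 gives 5989/1953125.

5989/1953125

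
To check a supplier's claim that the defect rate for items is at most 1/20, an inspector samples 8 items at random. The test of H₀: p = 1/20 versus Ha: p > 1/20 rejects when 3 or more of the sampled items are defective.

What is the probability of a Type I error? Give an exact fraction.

Under H₀, Y ~ Binomial(8, 1/20); the Type I error rate is P(Y ≥ 3).
Computing the lower-tail complement: 1 − 25451821621/25600000000 = 148178379/25600000000.

148178379/25600000000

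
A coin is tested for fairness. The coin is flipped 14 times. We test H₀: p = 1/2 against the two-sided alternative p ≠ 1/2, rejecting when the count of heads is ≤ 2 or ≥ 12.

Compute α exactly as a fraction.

The significance level is the null-hypothesis probability of the rejection region {≤2} ∪ {≥12}.
The two tails are symmetric, so α = 2·(1 + 14 + 91)/2^14 = 212/16384 = 53/4096.

53/4096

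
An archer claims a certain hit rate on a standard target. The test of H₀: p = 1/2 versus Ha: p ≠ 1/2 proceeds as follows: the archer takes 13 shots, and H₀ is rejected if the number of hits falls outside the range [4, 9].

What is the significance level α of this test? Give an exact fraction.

189/2048

The significance level is the null-hypothesis probability of the rejection region {≤3} ∪ {≥10}.
By symmetry, α = 2·P(K ≤ 3) = 2·(1 + 13 + 78 + 286)/8192 = 756/8192 = 189/2048.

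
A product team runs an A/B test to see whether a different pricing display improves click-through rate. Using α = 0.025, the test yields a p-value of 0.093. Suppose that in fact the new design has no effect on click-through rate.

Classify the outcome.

No error (correct decision).

The conventional null hypothesis is that the new design has no effect on click-through rate.
Since p = 0.093 ≥ α = 0.025, H₀ is not rejected.
H₀ is true (actually the new design has no effect on click-through rate).
The decision matches the true state — no error.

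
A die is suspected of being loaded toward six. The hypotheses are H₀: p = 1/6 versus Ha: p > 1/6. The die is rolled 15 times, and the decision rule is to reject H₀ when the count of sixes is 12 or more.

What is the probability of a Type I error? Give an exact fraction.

7447/58773123072

The Type I error probability is α = P(K ≥ 12) computed under H₀, where K ~ Binomial(15, 1/6).
Adding the binomial terms for j = 12 through 15 with p = 1/6 yields 7447/58773123072.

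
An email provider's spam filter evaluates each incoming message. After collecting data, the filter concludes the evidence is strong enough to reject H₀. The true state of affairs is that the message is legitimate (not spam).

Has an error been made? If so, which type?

The conventional null hypothesis here is that the message is legitimate (not spam).
H₀ was rejected, but H₀ is actually true.
Rejecting a true null hypothesis is a Type I error (false positive).

Type I error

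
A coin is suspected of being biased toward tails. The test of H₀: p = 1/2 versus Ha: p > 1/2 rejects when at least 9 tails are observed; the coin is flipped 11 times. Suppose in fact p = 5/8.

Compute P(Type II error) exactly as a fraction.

β = P(fail to reject H₀ | Ha true) = P(S ≤ 8 | p = 5/8), S ~ Binomial(11, 5/8).
Summing C(11,j)·(5/8)^j·(3/8)^{11-j} for j = 0..8 gives 7252043967/8589934592.

7252043967/8589934592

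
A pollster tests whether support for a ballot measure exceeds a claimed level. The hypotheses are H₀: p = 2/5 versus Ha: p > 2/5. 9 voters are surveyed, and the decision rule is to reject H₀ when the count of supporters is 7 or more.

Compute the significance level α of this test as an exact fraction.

The Type I error probability is α = P(S ≥ 7) computed under H₀, where S ~ Binomial(9, 2/5).
Adding the binomial terms for j = 7 through 9 with p = 2/5 yields 48896/1953125.

48896/1953125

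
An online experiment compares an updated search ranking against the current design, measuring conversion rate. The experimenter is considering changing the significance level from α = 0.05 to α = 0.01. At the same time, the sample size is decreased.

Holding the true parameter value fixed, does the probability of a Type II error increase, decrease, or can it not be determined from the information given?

Tightening α shrinks the rejection region. When Ha holds, fewer sample outcomes clear the stricter threshold, so more fall in the acceptance region. Reducing n widens both sampling distributions, so the test has less ability to distinguish Ha from H₀. Both changes push β in the same direction.

It increases.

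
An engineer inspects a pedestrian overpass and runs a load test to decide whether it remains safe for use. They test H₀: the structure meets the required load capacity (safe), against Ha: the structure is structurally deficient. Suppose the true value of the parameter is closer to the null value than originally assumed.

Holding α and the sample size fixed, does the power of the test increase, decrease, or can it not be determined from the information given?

It decreases.

A smaller departure from H₀ means the test statistic under Ha is distributed closer to where it would be under H₀; rejection becomes less likely.
Since power = 1 − β and β increases, power decreases.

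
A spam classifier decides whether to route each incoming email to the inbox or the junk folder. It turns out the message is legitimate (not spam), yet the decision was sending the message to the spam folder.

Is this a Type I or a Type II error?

The null hypothesis here is that the message is legitimate (not spam).
'Sending the message to the spam folder' corresponds to rejecting H₀.
H₀ was rejected but H₀ is true — a Type I error (false positive).

Type I error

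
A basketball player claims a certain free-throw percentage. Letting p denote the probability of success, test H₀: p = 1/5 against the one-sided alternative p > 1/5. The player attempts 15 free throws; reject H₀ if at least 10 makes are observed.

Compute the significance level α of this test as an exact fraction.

3455373/30517578125

Under H₀, Y ~ Binomial(15, 1/5), and α = P(Y ≥ 10).
P(Y ≥ 10) = Σ_{j=10}^{15} C(15,j)·(1/5)^j·(4/5)^{15-j} = 3455373/30517578125.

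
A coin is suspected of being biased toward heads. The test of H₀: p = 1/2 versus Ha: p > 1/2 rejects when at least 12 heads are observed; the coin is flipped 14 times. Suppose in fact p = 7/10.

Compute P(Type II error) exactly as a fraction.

41958212136219/50000000000000

β = P(fail to reject H₀ | Ha true) = P(X ≤ 11 | p = 7/10), X ~ Binomial(14, 7/10).
Equivalently, β = 1 − P(X ≥ 12) = 41958212136219/50000000000000.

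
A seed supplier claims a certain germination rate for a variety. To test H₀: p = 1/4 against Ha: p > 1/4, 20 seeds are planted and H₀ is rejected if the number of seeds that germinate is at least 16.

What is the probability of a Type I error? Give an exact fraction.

106249/274877906944

The Type I error probability is α = P(K ≥ 16) computed under H₀, where K ~ Binomial(20, 1/4).
P(K ≥ 16) = Σ_{j=16}^{20} C(20,j)·(1/4)^j·(3/4)^{20-j} = 106249/274877906944.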